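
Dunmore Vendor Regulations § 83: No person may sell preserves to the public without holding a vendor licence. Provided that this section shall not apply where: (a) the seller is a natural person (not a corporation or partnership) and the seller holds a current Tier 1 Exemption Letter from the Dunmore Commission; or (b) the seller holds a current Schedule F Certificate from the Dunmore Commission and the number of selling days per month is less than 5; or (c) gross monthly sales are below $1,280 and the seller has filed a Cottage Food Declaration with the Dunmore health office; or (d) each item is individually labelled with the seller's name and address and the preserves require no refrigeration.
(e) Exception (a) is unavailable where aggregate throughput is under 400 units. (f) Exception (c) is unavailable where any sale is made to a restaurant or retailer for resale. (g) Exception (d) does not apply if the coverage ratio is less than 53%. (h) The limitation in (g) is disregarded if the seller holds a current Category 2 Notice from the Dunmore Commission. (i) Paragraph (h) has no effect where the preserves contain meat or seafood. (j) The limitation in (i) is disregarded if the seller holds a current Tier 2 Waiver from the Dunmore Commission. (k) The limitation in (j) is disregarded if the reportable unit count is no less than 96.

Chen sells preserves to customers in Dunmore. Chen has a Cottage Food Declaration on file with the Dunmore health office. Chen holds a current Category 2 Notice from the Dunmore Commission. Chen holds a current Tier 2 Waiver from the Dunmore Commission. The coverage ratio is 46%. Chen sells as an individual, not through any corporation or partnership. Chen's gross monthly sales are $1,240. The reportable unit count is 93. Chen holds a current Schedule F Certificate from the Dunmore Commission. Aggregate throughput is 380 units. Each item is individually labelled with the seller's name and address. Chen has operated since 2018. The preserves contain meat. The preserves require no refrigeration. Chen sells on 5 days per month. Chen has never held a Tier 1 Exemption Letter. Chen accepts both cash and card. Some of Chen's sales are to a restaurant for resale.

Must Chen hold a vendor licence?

Exception (a) does not apply: the Tier 1 Exemption Letter is not current.
Exception (b) requires that the number of selling days per month is less than 5; but the number of selling days per month is 5, not less than 5, so (b) is unavailable.
Exception (c)'s conditions are all satisfied: gross monthly sales are $1,240, below the $1,280 limit; a Cottage Food Declaration is on file. But: (f) operates — some sales are to a restaurant for resale. So (c) is unavailable.
All of (d)'s requirements are met (items are individually labelled; the preserves are shelf-stable). Applying paragraphs (g)–(k): (g) would limit (d) — the coverage ratio is 46%, less than the 53% limit — but (h) sets (g) aside: (h) operates against (g): a current Category 2 Notice is held. (i) applies (the preserves contain meat), but yields to (j): (j) is engaged — a current Tier 2 Waiver is held. (k) is not triggered (the reportable unit count is 93, short of 96), so (j) stands. Exception (d) stands.

No — exception (d) applies; Chen is not required to hold a vendor licence.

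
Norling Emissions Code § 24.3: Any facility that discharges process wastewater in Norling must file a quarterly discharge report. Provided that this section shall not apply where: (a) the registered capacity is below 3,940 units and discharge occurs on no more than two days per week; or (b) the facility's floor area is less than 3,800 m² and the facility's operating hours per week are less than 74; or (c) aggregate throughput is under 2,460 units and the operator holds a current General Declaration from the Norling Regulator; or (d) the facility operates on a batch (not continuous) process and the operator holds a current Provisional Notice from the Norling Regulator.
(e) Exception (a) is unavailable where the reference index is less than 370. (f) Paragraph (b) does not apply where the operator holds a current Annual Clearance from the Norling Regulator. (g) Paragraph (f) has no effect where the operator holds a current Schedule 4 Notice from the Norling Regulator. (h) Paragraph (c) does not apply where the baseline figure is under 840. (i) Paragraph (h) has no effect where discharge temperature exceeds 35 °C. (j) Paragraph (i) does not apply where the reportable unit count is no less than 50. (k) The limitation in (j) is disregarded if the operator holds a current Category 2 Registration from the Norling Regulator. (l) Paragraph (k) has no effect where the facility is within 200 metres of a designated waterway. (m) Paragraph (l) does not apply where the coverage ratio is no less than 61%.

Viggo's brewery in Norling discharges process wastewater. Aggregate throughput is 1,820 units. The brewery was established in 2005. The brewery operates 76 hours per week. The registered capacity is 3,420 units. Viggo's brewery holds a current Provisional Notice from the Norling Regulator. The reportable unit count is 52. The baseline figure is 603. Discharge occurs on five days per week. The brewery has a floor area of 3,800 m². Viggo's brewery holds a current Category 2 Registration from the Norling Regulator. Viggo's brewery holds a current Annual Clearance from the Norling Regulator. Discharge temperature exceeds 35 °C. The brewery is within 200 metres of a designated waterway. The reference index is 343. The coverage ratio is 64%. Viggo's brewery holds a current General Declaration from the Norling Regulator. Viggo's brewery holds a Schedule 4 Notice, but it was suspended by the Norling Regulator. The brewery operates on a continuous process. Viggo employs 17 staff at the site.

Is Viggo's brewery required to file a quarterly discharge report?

No — exception (c) applies; Viggo's brewery is not required to file a quarterly discharge report.

Exception (a) fails — discharge occurs on five days per week.
Exception (b) fails — the facility's floor area is 3,800 m², not less than 3,800 m².
Exception (c): aggregate throughput is 1,820 units, under the 2,460 units limit; a current General Declaration is held — every condition holds. As to paragraphs (h)–(m): (h) would limit (c) — the baseline figure is 603, under the 840 limit — but (i) sets (h) aside: (i) is triggered — discharge temperature exceeds 35 °C. (j) would limit (i) — the reportable unit count is 52, meeting the 50 threshold — but (k) sets (j) aside: (k) operates against (j): a current Category 2 Registration is held. (l) is engaged (the brewery is within 200 m of a designated waterway), but is itself disapplied by (m): (m) is engaged — the coverage ratio is 64%, meeting the 61% threshold. (c) remains available.
Exception (d) requires that the facility operates on a batch (not continuous) process; but the facility operates on a continuous process, so (d) is unavailable.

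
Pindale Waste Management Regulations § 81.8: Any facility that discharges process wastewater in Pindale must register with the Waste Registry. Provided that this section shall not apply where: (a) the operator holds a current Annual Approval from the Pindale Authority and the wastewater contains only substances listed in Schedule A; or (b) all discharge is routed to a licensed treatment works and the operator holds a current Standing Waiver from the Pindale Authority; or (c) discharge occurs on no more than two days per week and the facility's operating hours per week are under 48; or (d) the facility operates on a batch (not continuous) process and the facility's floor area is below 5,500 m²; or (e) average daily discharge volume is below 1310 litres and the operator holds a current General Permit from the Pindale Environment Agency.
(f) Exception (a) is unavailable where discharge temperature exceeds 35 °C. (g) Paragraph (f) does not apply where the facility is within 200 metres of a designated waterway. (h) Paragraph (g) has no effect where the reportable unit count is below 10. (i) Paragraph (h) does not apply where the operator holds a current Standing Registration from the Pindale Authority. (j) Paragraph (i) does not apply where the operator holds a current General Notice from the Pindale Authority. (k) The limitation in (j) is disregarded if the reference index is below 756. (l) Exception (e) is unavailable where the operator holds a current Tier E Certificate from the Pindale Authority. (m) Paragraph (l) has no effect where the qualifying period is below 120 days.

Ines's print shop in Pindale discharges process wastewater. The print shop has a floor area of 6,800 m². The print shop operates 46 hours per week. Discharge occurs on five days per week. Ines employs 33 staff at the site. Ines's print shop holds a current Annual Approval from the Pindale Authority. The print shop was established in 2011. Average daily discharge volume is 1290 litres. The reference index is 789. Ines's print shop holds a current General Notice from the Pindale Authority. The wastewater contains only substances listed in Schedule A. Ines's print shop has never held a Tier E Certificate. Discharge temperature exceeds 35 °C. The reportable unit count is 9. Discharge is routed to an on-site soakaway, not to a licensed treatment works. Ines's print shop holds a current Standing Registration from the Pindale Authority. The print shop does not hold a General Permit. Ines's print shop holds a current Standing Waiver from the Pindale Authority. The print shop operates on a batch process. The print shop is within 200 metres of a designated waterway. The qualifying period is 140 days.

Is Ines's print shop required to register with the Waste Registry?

Exception (a) is satisfied on its face — a current Annual Approval is held; the wastewater is Schedule-A-only. But applying paragraphs (f)–(k): (f) operates against (a): discharge temperature exceeds 35 °C. (g) would limit (f) — the print shop is within 200 m of a designated waterway — but (h) sets (g) aside: (h) operates against (g): the reportable unit count is 9, below the 10 limit. (i) would limit (h) — a current Standing Registration is held — but (j) sets (i) aside: (j) operates against (i): a current General Notice is held. (k) is inapplicable (the reference index is 789, not below 756), so (j) stands. So (a) is unavailable.
Exception (b) fails — discharge is not routed to a licensed treatment works.
Exception (c) requires that discharge occurs on no more than two days per week; but discharge occurs on five days per week, so (c) is unavailable.
Exception (d) does not apply: the facility's floor area is 6,800 m², not below 5,500 m².
Exception (e) fails — no General Permit is held.
None of the exceptions is available; § 81.8 applies in full.

Yes — Ines's print shop must register with the Waste Registry.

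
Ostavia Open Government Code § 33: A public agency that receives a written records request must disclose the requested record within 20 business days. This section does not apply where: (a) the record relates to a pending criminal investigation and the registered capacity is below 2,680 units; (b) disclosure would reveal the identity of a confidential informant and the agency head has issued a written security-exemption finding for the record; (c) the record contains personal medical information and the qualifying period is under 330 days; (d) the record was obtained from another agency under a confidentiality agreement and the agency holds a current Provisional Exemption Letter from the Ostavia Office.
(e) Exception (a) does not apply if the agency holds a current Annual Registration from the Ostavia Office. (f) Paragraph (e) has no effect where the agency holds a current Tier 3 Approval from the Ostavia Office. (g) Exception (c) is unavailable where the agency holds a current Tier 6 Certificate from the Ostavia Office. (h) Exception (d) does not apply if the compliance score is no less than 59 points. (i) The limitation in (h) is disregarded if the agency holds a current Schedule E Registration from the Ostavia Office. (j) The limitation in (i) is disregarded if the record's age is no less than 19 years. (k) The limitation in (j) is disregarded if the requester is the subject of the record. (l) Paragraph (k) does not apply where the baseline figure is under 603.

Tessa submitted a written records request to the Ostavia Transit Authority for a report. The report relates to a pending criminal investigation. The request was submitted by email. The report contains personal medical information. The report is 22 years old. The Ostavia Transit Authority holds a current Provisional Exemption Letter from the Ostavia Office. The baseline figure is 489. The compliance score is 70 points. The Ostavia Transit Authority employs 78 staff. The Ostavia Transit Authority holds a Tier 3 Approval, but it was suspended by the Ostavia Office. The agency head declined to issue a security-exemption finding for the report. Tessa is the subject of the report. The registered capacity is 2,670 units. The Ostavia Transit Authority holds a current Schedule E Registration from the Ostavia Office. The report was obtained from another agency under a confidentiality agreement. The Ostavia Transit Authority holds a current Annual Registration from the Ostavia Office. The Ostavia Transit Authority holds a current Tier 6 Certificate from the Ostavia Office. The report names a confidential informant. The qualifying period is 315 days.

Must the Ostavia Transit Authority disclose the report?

Yes — the Ostavia Transit Authority must disclose the report.

All of (a)'s requirements are met (the report relates to a pending investigation; the registered capacity is 2,670 units, below the 2,680 units limit). However, paragraphs (e)–(f) must be considered: (e) operates against (a): a current Annual Registration is held. (f) is inapplicable (the Tier 3 Approval is not current), so (e) stands. Exception (a) does not apply.
Exception (b) fails — the agency head declined to issue a security-exemption finding.
Exception (c): the report contains personal medical information; the qualifying period is 315 days, under the 330 days limit — every condition holds. But applying paragraph (g): (g) operates — a current Tier 6 Certificate is held. So (c) is unavailable.
Exception (d)'s conditions are all satisfied: the report was obtained under a confidentiality agreement; a current Provisional Exemption Letter is held. But applying paragraphs (h)–(l): (h) operates against (d): the compliance score is 70 points, meeting the 59 points threshold. (i) would limit (h) — a current Schedule E Registration is held — but (j) sets (i) aside: (j) operates against (i): the record's age is 22 years, meeting the 19 years threshold. (k) is triggered (Tessa is the subject of the report), but is set aside by (l): (l) operates against (k): the baseline figure is 489, under the 603 limit. So (d) is unavailable.
None of the exceptions is available; § 33 applies in full.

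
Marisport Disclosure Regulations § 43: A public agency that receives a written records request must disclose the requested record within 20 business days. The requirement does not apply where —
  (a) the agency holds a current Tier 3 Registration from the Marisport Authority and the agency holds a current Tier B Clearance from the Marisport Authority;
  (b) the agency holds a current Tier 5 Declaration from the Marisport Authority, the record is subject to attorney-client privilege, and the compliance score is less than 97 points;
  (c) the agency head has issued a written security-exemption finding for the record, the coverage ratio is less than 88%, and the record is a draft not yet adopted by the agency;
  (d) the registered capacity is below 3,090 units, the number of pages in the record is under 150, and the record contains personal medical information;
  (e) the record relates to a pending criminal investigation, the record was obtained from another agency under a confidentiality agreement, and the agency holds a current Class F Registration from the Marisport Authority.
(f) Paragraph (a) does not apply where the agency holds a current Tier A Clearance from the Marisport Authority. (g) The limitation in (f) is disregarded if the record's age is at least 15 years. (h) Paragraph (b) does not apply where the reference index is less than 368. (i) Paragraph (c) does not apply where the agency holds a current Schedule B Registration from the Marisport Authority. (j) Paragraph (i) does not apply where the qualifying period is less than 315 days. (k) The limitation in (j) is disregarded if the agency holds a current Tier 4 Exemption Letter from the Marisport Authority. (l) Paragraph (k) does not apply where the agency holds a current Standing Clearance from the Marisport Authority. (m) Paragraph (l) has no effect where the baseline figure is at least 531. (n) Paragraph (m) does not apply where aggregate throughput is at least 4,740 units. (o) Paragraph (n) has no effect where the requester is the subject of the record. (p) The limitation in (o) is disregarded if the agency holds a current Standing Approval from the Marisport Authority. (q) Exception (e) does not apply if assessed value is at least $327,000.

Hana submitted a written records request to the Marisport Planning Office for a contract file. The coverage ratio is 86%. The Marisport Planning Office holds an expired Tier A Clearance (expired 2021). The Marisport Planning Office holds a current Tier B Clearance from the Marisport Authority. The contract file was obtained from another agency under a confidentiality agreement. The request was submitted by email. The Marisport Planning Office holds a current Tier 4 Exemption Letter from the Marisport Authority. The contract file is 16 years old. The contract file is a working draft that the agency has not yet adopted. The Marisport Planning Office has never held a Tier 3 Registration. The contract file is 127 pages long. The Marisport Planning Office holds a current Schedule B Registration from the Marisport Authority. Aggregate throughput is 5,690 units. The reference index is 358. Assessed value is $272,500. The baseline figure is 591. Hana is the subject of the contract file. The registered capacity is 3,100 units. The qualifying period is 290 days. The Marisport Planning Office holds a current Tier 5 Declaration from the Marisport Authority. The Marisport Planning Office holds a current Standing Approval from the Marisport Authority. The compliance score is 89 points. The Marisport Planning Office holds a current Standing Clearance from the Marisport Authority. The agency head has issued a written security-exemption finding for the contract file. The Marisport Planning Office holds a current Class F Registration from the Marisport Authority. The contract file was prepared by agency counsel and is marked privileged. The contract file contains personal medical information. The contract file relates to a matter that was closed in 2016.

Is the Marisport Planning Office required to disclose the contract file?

No — exception (c) applies; the Marisport Planning Office is not required to disclose the contract file.

Exception (a) does not apply: there is no Tier 3 Registration in force.
All of (b)'s requirements are met (a current Tier 5 Declaration is held; the contract file is privileged; the compliance score is 89 points, less than the 97 points limit). But: (h) applies — the reference index is 358, less than the 368 limit. Exception (b) does not apply.
Exception (c)'s conditions are all satisfied: a written security-exemption finding has been issued; the coverage ratio is 86%, less than the 88% limit; the contract file is an unadopted draft. Applying paragraphs (i)–(p): (i) would limit (c) — a current Schedule B Registration is held — but (j) sets (i) aside: (j) operates against (i): the qualifying period is 290 days, less than the 315 days limit. (k) would limit (j) — a current Tier 4 Exemption Letter is held — but (l) sets (k) aside: (l) operates against (k): a current Standing Clearance is held. (m) is triggered (the baseline figure is 591, meeting the 531 threshold), but is set aside by (n): (n) operates against (m): aggregate throughput is 5,690 units, meeting the 4,740 units threshold. (o) would limit (n) — Hana is the subject of the contract file — but (p) sets (o) aside: (p) applies — a current Standing Approval is held. Exception (c) stands.
Exception (d) does not apply: the registered capacity is 3,100 units, not below 3,090 units.
Exception (e) fails — the contract file relates to a closed matter.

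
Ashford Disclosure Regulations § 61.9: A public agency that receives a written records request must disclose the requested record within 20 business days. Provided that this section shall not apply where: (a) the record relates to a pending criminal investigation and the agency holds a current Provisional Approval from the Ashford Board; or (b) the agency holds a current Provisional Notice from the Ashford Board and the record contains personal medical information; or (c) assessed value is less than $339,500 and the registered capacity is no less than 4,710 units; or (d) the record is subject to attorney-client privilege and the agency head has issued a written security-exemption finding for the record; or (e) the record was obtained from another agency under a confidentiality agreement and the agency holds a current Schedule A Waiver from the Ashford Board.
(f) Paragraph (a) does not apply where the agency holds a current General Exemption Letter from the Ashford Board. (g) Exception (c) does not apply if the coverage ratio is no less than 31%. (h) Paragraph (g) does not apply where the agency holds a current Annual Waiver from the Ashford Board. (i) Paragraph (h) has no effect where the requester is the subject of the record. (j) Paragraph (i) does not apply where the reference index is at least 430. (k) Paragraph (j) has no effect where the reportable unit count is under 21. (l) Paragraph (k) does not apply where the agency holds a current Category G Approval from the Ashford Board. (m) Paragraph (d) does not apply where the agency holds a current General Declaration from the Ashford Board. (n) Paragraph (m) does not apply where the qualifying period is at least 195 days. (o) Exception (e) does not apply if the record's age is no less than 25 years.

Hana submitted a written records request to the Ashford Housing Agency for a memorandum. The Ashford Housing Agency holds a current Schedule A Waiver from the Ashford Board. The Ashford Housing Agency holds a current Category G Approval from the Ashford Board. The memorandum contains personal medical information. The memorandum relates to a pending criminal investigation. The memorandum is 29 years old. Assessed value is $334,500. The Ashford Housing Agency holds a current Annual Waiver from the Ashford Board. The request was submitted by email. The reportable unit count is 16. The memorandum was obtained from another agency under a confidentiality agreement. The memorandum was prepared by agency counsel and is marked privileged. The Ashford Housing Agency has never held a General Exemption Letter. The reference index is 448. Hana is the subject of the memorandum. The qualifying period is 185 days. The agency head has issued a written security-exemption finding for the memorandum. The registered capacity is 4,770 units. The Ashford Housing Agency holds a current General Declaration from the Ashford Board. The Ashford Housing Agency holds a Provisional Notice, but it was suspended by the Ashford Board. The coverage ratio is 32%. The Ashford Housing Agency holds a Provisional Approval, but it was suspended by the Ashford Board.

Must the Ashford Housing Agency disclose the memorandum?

Exception (a) requires that the agency holds a current Provisional Approval from the Ashford Board; but no current Provisional Approval is held, so (a) is unavailable.
Exception (b) requires that the agency holds a current Provisional Notice from the Ashford Board; but the Provisional Notice is not current, so (b) is unavailable.
Exception (c): assessed value is $334,500, less than the $339,500 limit; the registered capacity is 4,770 units, meeting the 4,710 units threshold — every condition holds. Under paragraphs (g)–(l): (g) would limit (c) — the coverage ratio is 32%, meeting the 31% threshold — but (h) sets (g) aside: (h) operates — a current Annual Waiver is held. (i) applies (Hana is the subject of the memorandum), but is overridden by (j): (j) is triggered — the reference index is 448, meeting the 430 threshold. (k) is triggered (the reportable unit count is 16, under the 21 limit), but is itself disapplied by (l): (l) operates against (k): a current Category G Approval is held. (c) remains available.
All of (d)'s requirements are met (the memorandum is privileged; a written security-exemption finding has been issued). Turning to paragraphs (m)–(n): (m) is engaged — a current General Declaration is held. (n), which would lift (m), is not engaged — the qualifying period is 185 days, short of 195 days. So (d) is unavailable.
Exception (e): the memorandum was obtained under a confidentiality agreement; a current Schedule A Waiver is held — every condition holds. However, paragraph (o) must be considered: (o) applies — the record's age is 29 years, meeting the 25 years threshold. So (e) is unavailable.

No — exception (c) applies; the Ashford Housing Agency is not required to disclose the memorandum.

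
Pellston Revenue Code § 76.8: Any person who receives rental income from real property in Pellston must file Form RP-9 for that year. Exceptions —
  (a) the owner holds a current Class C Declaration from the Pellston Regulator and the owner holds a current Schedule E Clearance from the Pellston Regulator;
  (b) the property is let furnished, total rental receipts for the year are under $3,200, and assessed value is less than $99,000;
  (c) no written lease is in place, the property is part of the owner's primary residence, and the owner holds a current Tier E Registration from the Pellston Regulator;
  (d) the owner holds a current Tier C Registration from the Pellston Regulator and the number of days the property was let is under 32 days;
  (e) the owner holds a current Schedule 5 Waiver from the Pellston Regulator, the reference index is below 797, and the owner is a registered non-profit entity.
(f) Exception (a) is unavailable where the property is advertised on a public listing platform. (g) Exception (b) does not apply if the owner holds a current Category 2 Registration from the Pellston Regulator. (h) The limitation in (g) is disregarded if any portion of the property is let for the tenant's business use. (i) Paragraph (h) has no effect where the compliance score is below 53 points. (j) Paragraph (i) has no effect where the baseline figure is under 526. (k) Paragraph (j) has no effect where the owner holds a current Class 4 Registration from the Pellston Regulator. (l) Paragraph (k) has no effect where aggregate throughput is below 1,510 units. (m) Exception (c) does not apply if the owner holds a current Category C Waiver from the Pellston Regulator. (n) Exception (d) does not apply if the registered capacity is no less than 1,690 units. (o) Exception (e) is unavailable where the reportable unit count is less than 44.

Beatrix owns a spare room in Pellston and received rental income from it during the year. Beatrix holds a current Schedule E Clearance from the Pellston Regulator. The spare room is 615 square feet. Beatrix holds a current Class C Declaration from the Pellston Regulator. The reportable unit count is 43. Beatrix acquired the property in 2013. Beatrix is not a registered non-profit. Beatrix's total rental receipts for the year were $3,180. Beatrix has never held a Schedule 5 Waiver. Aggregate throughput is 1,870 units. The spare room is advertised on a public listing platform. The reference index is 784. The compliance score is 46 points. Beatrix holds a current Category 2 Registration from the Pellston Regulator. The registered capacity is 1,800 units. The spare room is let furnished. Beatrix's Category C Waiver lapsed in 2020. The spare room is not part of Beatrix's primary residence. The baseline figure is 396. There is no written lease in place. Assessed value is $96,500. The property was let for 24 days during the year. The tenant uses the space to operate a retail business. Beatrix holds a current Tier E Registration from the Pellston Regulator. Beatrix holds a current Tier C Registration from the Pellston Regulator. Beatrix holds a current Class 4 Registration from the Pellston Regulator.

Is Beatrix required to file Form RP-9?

Yes — Beatrix must file Form RP-9.

Exception (a)'s conditions are all satisfied: a current Class C Declaration is held; a current Schedule E Clearance is held. Turning to paragraph (f): (f) operates against (a): the property is publicly advertised. (a) is therefore removed.
Exception (b)'s conditions are all satisfied: the property is let furnished; total rental receipts for the year are $3,180, under the $3,200 limit; assessed value is $96,500, less than the $99,000 limit. Turning to paragraphs (g)–(l): (g) operates against (b): a current Category 2 Registration is held. (h) operates (the space is let for business use), but is set aside by (i): (i) is engaged — the compliance score is 46 points, below the 53 points limit. (j) operates (the baseline figure is 396, under the 526 limit), but yields to (k): (k) operates — a current Class 4 Registration is held. (l), which would lift (k), is not triggered — aggregate throughput is 1,870 units, not below 1,510 units. So (b) is unavailable.
Exception (c) requires that the property is part of the owner's primary residence; but the spare room is not part of the primary residence, so (c) is unavailable.
Exception (d): a current Tier C Registration is held; the number of days the property was let is 24 days, under the 32 days limit — every condition holds. But applying paragraph (n): (n) operates — the registered capacity is 1,800 units, meeting the 1,690 units threshold. (d) is therefore removed.
Exception (e) fails — the Schedule 5 Waiver is not current.
Every exception is unavailable, so the rule governs.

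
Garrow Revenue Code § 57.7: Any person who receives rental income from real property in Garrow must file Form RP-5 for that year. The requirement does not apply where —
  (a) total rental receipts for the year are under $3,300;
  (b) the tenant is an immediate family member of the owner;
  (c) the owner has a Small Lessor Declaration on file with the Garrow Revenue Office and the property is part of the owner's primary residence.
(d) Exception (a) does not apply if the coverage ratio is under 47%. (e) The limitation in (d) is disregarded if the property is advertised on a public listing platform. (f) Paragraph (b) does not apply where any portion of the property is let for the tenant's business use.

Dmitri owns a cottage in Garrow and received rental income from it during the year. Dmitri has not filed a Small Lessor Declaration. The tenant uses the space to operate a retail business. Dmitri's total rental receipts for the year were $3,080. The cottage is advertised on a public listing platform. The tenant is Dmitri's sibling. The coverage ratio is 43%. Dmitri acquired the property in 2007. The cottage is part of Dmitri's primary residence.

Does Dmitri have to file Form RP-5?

No — exception (a) applies; Dmitri is not required to file Form RP-5.

Exception (a)'s conditions are all satisfied: total rental receipts for the year are $3,080, under the $3,300 limit. Under paragraphs (d)–(e): (d) would limit (a) — the coverage ratio is 43%, under the 47% limit — but (e) sets (d) aside: (e) operates against (d): the property is publicly advertised. So (a) applies.
Exception (b): the tenant is an immediate family member — every condition holds. However, paragraph (f) must be considered: (f) operates against (b): the space is let for business use. Exception (b) does not apply.
Exception (c) fails — no Small Lessor Declaration is on file.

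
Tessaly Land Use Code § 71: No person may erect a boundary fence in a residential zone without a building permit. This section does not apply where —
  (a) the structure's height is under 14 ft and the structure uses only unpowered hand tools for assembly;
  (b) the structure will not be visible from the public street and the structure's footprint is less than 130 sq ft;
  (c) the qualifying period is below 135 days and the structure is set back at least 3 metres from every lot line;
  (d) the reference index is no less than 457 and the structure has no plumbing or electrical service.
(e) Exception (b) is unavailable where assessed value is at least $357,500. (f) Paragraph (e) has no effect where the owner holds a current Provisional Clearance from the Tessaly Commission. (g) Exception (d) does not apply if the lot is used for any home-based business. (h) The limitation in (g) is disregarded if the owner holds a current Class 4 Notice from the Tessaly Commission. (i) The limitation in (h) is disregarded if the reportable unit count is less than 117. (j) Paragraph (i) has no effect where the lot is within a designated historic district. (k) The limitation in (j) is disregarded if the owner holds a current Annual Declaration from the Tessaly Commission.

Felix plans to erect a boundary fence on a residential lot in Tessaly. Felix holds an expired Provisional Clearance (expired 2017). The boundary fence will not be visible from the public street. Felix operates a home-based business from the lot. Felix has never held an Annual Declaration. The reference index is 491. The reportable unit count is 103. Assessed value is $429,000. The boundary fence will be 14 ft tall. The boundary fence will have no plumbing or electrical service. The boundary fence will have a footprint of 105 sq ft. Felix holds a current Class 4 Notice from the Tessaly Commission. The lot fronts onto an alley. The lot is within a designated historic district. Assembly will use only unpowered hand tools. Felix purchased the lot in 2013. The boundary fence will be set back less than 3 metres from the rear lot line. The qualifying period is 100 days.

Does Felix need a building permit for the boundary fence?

No — exception (d) applies; Felix does not need a building permit.

Exception (a) requires that the structure's height is under 14 ft; but the structure's height is 14 ft, not under 14 ft, so (a) is unavailable.
Exception (b): the structure will not be visible from the street; the structure's footprint is 105 sq ft, less than the 130 sq ft limit — every condition holds. Turning to paragraphs (e)–(f): (e) is triggered — assessed value is $429,000, meeting the $357,500 threshold. (f) does not operate here (there is no Provisional Clearance in force), so (e) stands. (b) is therefore removed.
Exception (c) does not apply: the rear setback is under 3 m.
Exception (d)'s conditions are all satisfied: the reference index is 491, meeting the 457 threshold; there is no plumbing or electrical service. As to paragraphs (g)–(k): (g) applies (a home-based business operates on the lot), but is displaced by (h): (h) operates against (g): a current Class 4 Notice is held. (i) operates (the reportable unit count is 103, less than the 117 limit), but is itself disapplied by (j): (j) is engaged — the lot is in a historic district. (k), which would lift (j), is not triggered — there is no Annual Declaration in force. Exception (d) stands.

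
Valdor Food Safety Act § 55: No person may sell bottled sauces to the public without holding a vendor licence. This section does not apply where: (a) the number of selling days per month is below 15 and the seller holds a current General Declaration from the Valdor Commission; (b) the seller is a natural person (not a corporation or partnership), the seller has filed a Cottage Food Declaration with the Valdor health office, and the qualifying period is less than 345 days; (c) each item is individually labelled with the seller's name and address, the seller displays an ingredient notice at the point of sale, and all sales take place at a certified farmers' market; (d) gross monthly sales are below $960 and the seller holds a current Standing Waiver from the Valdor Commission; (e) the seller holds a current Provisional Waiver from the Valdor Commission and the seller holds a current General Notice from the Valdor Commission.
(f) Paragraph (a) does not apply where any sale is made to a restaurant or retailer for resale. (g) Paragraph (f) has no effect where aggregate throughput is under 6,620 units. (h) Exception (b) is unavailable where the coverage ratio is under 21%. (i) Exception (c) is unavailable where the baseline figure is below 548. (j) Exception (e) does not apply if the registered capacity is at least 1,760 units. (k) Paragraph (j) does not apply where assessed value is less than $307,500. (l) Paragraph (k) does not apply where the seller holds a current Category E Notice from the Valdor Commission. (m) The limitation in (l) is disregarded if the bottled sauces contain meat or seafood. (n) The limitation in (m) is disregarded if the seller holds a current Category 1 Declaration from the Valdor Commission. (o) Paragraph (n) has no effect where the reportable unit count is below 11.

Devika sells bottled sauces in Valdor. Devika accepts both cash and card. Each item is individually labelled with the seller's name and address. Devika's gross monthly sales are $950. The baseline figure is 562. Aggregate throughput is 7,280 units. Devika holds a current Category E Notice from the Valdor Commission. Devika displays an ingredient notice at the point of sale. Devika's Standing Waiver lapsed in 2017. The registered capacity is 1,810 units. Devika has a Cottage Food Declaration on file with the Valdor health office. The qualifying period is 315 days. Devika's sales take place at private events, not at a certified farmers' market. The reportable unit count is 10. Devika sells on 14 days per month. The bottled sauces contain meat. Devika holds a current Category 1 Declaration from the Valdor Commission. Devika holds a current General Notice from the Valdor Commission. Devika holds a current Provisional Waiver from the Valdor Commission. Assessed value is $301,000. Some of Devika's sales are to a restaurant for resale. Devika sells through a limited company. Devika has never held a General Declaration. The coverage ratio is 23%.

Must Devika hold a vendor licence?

Exception (a) does not apply: the General Declaration is not current.
Exception (b) requires that the seller is a natural person (not a corporation or partnership); but the seller operates through a limited company, so (b) is unavailable.
Exception (c) requires that all sales take place at a certified farmers' market; but sales are at private events, not a certified farmers' market, so (c) is unavailable.
Exception (d) does not apply: the Standing Waiver is not current.
All of (e)'s requirements are met (a current Provisional Waiver is held; a current General Notice is held). As to paragraphs (j)–(o): (j) would limit (e) — the registered capacity is 1,810 units, meeting the 1,760 units threshold — but (k) sets (j) aside: (k) applies — assessed value is $301,000, less than the $307,500 limit. (l) is triggered (a current Category E Notice is held), but is set aside by (m): (m) operates against (l): the bottled sauces contain meat. (n) operates (a current Category 1 Declaration is held), but yields to (o): (o) is triggered — the reportable unit count is 10, below the 11 limit. Exception (e) stands.

No — exception (e) applies; Devika is not required to hold a vendor licence.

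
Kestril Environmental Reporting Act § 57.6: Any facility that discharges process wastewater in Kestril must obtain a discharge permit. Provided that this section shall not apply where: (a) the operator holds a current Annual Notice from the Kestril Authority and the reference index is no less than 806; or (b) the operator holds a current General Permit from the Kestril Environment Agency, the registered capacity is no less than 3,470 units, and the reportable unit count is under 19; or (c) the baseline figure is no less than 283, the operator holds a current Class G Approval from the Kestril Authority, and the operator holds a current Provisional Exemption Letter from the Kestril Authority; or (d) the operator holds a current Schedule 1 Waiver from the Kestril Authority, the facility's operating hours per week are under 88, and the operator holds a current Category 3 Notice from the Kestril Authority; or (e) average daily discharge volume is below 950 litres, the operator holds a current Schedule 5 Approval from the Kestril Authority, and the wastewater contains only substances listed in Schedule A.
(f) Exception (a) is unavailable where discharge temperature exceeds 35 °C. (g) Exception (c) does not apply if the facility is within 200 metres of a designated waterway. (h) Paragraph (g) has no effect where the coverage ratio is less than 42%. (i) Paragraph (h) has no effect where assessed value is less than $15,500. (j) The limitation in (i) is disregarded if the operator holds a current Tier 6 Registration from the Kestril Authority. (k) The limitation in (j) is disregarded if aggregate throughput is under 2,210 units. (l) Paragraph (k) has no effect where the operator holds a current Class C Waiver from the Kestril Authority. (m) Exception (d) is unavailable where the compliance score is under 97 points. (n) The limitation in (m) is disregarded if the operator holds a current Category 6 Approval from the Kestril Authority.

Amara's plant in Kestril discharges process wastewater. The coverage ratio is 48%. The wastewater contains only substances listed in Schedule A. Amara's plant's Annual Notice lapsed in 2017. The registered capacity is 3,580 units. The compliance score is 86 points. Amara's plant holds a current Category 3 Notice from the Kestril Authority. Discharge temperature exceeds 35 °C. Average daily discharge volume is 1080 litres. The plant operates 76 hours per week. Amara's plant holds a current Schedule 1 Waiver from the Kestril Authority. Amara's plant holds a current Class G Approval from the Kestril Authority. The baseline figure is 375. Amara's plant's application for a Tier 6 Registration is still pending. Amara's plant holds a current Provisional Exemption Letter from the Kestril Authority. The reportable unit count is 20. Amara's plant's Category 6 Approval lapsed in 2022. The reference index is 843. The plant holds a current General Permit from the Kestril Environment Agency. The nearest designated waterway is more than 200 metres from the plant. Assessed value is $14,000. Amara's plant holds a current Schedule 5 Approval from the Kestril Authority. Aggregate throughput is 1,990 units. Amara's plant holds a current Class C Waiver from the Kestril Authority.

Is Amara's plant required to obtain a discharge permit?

No — exception (c) applies; Amara's plant is not required to obtain a discharge permit.

Exception (a) fails — no current Annual Notice is held.
Exception (b) does not apply: the reportable unit count is 20, not under 19.
Exception (c): the baseline figure is 375, meeting the 283 threshold; a current Class G Approval is held; a current Provisional Exemption Letter is held — every condition holds. Under paragraphs (g)–(l): (g) does not operate here — the plant is more than 200 m from any designated waterway. So (c) applies.
Exception (d) is satisfied on its face — a current Schedule 1 Waiver is held; the facility's operating hours per week are 76, under the 88 limit; a current Category 3 Notice is held. Turning to paragraphs (m)–(n): (m) is engaged — the compliance score is 86 points, under the 97 points limit. (n) is not triggered (the Category 6 Approval is not current), so (m) stands. (d) is therefore removed.
Exception (e) does not apply: average daily discharge volume is 1080 litres, not below 950 litres.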